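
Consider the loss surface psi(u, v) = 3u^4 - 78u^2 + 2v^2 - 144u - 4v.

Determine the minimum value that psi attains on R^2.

-1058

psi(u,v) separates as P(u) + Q(v), so its minimum is min P + min Q.
P'(u) = 12(u - 4)(u + 1)(u + 3) vanishes at u ∈ {-3, -1, 4}; Q'(v) = 4v - 4 vanishes at v ∈ {1}.
Local minima of P (where P''>0): P(-3)=-27, P(4)=-1056. Local minima of Q: Q(1)=-2.
So the global minimum of psi is P(4) + Q(1) = -1056 − 2 = -1058, attained at (4, 1).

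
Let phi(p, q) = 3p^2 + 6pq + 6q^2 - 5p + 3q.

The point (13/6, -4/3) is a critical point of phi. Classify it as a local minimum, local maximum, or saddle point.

The Hessian of phi is constant: H = [[6, 6], [6, 12]].
det(H) = 6·12 − 6² = 36.
det(H) > 0 and tr(H) = 18 > 0, so H is positive definite and the point is a local minimum.

local minimum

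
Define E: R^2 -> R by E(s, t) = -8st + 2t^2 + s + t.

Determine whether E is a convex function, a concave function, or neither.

neither

E is quadratic, so its Hessian is the constant matrix H = [[0, -8], [-8, 4]].
det(H) = -64, tr(H) = 4.
det(H) < 0, so H is indefinite: neither convex nor concave.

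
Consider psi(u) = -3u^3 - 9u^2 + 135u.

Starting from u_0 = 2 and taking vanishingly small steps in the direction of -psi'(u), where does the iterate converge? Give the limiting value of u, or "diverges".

-5

psi'(u) = -9(u - 3)(u + 5), so psi'(2) = 63.
Gradient descent moves in the -psi' direction, i.e. u is decreasing.
The nearest critical point in that direction is u = -5, where psi'' = 72 > 0 (a local minimum). The iterate converges there.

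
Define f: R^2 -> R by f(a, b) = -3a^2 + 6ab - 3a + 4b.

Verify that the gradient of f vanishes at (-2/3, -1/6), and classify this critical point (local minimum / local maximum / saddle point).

saddle point

∇f = (-6a + 6b - 3, 6a + 4); substituting (-2/3, -1/6) gives ∇f = (0, 0), so (-2/3, -1/6) is indeed a critical point.
The Hessian of f is constant: H = [[-6, 6], [6, 0]].
det(H) = (-6)·0 − 6² = -36.
Since det(H) < 0, H is indefinite and the critical point is a saddle point.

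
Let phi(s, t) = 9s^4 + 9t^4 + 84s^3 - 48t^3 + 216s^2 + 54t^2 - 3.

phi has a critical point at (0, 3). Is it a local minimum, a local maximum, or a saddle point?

The mixed partial ∂²phi/∂s∂t is 0, so the Hessian at any point is diag(phi_ss, phi_tt) = diag(36(3s^2 + 14s + 12), 36(3t^2 - 8t + 3)).
At (0, 3): H = diag(432, 216).
Both eigenvalues are positive, so H is positive definite: a local minimum.

local minimum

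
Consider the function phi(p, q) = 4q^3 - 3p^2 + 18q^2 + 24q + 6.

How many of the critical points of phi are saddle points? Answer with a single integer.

phi separates as a function of p plus a function of q, so ∇phi=0 decouples.
∂phi/∂p = -6p = 0 at p ∈ {0}; ∂phi/∂q = 12(q + 1)(q + 2) = 0 at q ∈ {-2, -1}.
The Hessian is diagonal: diag(phi_pp, phi_qq). Second derivatives: phi_pp(0)=-6; phi_qq(-2)=-12, phi_qq(-1)=12.
Saddle points occur where the two diagonal entries have opposite signs: (0, -1). Count: 1.

1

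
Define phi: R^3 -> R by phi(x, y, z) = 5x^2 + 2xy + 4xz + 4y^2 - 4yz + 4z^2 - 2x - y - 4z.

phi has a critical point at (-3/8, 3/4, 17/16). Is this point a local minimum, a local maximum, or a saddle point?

The Hessian is constant: H = [[10, 2, 4], [2, 8, -4], [4, -4, 8]].
Leading principal minors: Δ₁ = 10, Δ₂ = 76, Δ₃ = 256.
All leading minors are positive, so H is positive definite: a local minimum.

local minimum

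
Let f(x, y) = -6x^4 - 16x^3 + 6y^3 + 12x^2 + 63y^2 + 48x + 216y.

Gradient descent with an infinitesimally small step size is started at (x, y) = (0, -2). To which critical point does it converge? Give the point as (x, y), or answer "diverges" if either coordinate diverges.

(-1, -3)

f is separable, so gradient descent decouples: x follows -∂f/∂x, y follows -∂f/∂y.
∂f/∂x = -24(x - 1)(x + 1)(x + 2); at x=0 this is 48, so x decreases.
∂f/∂y = 18(y + 3)(y + 4); at y=-2 this is 36, so y decreases.
x converges to its nearest critical value -1 (a local min of the x-part); y converges to -3. The iterate converges to (-1, -3).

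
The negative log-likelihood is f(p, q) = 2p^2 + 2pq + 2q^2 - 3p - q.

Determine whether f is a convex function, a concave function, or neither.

f is quadratic, so its Hessian is the constant matrix H = [[4, 2], [2, 4]].
det(H) = 12, tr(H) = 8.
det(H) > 0 and tr(H) > 0, so H is positive definite everywhere: convex.

convex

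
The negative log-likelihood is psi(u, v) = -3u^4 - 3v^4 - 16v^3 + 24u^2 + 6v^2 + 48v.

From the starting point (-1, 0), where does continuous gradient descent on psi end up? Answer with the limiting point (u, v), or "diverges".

(0, -1)

psi is separable, so gradient descent decouples: u follows -∂psi/∂u, v follows -∂psi/∂v.
∂psi/∂u = -12u(u - 2)(u + 2); at u=-1 this is -36, so u increases.
∂psi/∂v = -12(v - 1)(v + 1)(v + 4); at v=0 this is 48, so v decreases.
u converges to its nearest critical value 0 (a local min of the u-part); v converges to -1. The iterate converges to (0, -1).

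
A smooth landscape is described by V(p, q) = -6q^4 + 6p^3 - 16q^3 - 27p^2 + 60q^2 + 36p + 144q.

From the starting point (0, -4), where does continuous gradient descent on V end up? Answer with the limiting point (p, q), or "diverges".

V is separable, so gradient descent decouples: p follows -∂V/∂p, q follows -∂V/∂q.
∂V/∂p = 18(p - 2)(p - 1); at p=0 this is 36, so p decreases.
∂V/∂q = -24(q - 2)(q + 1)(q + 3); at q=-4 this is 432, so q decreases.
The p-coordinate has no critical point in that direction and runs off to infinity.

diverges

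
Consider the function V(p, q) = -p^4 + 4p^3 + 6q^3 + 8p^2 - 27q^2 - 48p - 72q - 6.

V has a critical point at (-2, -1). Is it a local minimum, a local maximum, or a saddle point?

local maximum

The mixed partial ∂²V/∂p∂q is 0, so the Hessian at any point is diag(V_pp, V_qq) = diag(4(-3p^2 + 6p + 4), 18(2q - 3)).
At (-2, -1): H = diag(-80, -90).
Both eigenvalues are negative, so H is negative definite: a local maximum.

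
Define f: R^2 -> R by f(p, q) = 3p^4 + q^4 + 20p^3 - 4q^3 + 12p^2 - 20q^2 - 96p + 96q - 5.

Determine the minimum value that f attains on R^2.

-345

f(p,q) separates as A(p) + B(q) − 5, so its minimum is min A + min B − 5.
A'(p) = 12(p - 1)(p + 2)(p + 4) vanishes at p ∈ {-4, -2, 1}; B'(q) = 4(q - 4)(q - 2)(q + 3) vanishes at q ∈ {-3, 2, 4}.
Local minima of A (where A''>0): A(-4)=64, A(1)=-61. Local minima of B: B(-3)=-279, B(4)=64.
So the global minimum of f is A(1) + B(-3) − 5 = -61 − 279 − 5 = -345, attained at (1, -3).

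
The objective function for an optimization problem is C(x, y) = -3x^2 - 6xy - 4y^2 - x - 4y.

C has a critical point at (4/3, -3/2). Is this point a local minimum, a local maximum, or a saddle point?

The Hessian of C is constant: H = [[-6, -6], [-6, -8]].
det(H) = (-6)·(-8) − (-6)² = 12.
det(H) > 0 and tr(H) = -14 < 0, so H is negative definite and the point is a local maximum.

local maximum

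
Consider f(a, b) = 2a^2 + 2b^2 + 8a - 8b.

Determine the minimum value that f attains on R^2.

f(a,b) separates as P(a) + Q(b), so its minimum is min P + min Q.
P'(a) = 4a + 8 vanishes at a ∈ {-2}; Q'(b) = 4b - 8 vanishes at b ∈ {2}.
Local minima of P (where P''>0): P(-2)=-8. Local minima of Q: Q(2)=-8.
So the global minimum of f is P(-2) + Q(2) = -8 − 8 = -16, attained at (-2, 2).

-16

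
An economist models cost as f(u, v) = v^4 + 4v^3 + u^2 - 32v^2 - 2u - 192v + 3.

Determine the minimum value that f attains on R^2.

f(u,v) separates as P(u) + Q(v) + 3, so its minimum is min P + min Q + 3.
P'(u) = 2u - 2 vanishes at u ∈ {1}; Q'(v) = 4(v - 4)(v + 3)(v + 4) vanishes at v ∈ {-4, -3, 4}.
Local minima of P (where P''>0): P(1)=-1. Local minima of Q: Q(-4)=256, Q(4)=-768.
So the global minimum of f is P(1) + Q(4) + 3 = -1 − 768 + 3 = -766, attained at (1, 4).

-766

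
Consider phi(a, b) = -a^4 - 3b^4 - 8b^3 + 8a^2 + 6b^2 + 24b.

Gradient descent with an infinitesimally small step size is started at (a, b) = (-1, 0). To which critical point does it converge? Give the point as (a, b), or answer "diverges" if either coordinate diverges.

(0, -1)

phi is separable, so gradient descent decouples: a follows -∂phi/∂a, b follows -∂phi/∂b.
∂phi/∂a = -4a(a - 2)(a + 2); at a=-1 this is -12, so a increases.
∂phi/∂b = -12(b - 1)(b + 1)(b + 2); at b=0 this is 24, so b decreases.
a converges to its nearest critical value 0 (a local min of the a-part); b converges to -1. The iterate converges to (0, -1).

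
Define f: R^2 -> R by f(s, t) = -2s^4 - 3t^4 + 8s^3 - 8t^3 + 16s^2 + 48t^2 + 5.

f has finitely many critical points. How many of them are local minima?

f separates as a function of s plus a function of t, so ∇f=0 decouples.
∂f/∂s = -8s(s - 4)(s + 1) = 0 at s ∈ {-1, 0, 4}; ∂f/∂t = -12t(t - 2)(t + 4) = 0 at t ∈ {-4, 0, 2}.
The Hessian is diagonal: diag(f_ss, f_tt). Second derivatives: f_ss(-1)=-40, f_ss(0)=32, f_ss(4)=-160; f_tt(-4)=-288, f_tt(0)=96, f_tt(2)=-144.
Local minima occur where both diagonal entries positive: (0, 0). Count: 1.

1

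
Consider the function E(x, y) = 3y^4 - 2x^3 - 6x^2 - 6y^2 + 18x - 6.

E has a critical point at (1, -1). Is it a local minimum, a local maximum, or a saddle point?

The mixed partial ∂²E/∂x∂y is 0, so the Hessian at any point is diag(E_xx, E_yy) = diag(-12(x + 1), 12(3y^2 - 1)).
At (1, -1): H = diag(-24, 24).
The eigenvalues have opposite signs, so H is indefinite: a saddle point.

saddle point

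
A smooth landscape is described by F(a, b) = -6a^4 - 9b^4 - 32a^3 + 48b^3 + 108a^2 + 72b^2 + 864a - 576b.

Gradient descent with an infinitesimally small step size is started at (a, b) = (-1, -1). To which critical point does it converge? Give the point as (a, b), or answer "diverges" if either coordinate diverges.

(-3, 2)

F is separable, so gradient descent decouples: a follows -∂F/∂a, b follows -∂F/∂b.
∂F/∂a = -24(a - 3)(a + 3)(a + 4); at a=-1 this is 576, so a decreases.
∂F/∂b = -36(b - 4)(b - 2)(b + 2); at b=-1 this is -540, so b increases.
a converges to its nearest critical value -3 (a local min of the a-part); b converges to 2. The iterate converges to (-3, 2).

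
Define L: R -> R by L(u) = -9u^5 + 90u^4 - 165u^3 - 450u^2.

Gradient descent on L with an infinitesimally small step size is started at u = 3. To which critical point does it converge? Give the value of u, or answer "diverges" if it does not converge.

L'(u) = -45u(u - 5)(u - 4)(u + 1), so L'(3) = -1080.
Gradient descent moves in the -L' direction, i.e. u is increasing.
The nearest critical point in that direction is u = 4, where L'' = 900 > 0 (a local minimum). The iterate converges there.

4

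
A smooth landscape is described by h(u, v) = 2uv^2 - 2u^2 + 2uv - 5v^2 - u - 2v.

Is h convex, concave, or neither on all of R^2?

neither

The term 2uv^2 is cubic, so the Hessian is not constant.
∂²h/∂v² = 4u - 10, which takes both signs as u varies (negative for sufficiently negative u). A diagonal entry of the Hessian changing sign means the Hessian is neither positive- nor negative-semidefinite on all of R^2.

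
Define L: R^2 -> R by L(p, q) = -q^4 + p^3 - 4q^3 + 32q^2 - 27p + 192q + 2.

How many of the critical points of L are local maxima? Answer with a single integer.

2

L separates as a function of p plus a function of q, so ∇L=0 decouples.
∂L/∂p = 3(p - 3)(p + 3) = 0 at p ∈ {-3, 3}; ∂L/∂q = -4(q - 4)(q + 3)(q + 4) = 0 at q ∈ {-4, -3, 4}.
The Hessian is diagonal: diag(L_pp, L_qq). Second derivatives: L_pp(-3)=-18, L_pp(3)=18; L_qq(-4)=-32, L_qq(-3)=28, L_qq(4)=-224.
Local maxima occur where both diagonal entries negative: (-3, -4), (-3, 4). Count: 2.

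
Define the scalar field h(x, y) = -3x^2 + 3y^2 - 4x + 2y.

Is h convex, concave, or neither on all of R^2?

h is quadratic, so its Hessian is the constant matrix H = [[-6, 0], [0, 6]].
det(H) = -36, tr(H) = 0.
det(H) < 0, so H is indefinite: neither convex nor concave.

neither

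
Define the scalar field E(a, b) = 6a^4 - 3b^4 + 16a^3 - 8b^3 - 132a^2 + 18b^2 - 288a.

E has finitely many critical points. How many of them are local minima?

E separates as a function of a plus a function of b, so ∇E=0 decouples.
∂E/∂a = 24(a - 3)(a + 1)(a + 4) = 0 at a ∈ {-4, -1, 3}; ∂E/∂b = -12b(b - 1)(b + 3) = 0 at b ∈ {-3, 0, 1}.
The Hessian is diagonal: diag(E_aa, E_bb). Second derivatives: E_aa(-4)=504, E_aa(-1)=-288, E_aa(3)=672; E_bb(-3)=-144, E_bb(0)=36, E_bb(1)=-48.
Local minima occur where both diagonal entries positive: (-4, 0), (3, 0). Count: 2.

2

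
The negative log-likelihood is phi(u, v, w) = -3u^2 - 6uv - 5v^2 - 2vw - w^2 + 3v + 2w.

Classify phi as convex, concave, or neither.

phi is quadratic, so its Hessian is the constant matrix H = [[-6, -6, 0], [-6, -10, -2], [0, -2, -2]].
Leading principal minors: -6, 24, -24.
Signs alternate −, +, − ⇒ H ≺ 0 ⇒ concave.

concave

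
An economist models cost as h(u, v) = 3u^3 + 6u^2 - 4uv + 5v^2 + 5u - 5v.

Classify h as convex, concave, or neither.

neither

The term 3u^3 is cubic, so the Hessian is not constant.
∂²h/∂u² = 18u + 12, which takes both signs as u varies (negative for sufficiently negative u). A diagonal entry of the Hessian changing sign means the Hessian is neither positive- nor negative-semidefinite on all of R^2.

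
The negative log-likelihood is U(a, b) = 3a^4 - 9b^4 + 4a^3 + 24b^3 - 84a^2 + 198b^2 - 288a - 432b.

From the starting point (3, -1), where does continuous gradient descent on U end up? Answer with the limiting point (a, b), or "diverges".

U is separable, so gradient descent decouples: a follows -∂U/∂a, b follows -∂U/∂b.
∂U/∂a = 12(a - 4)(a + 2)(a + 3); at a=3 this is -360, so a increases.
∂U/∂b = -36(b - 4)(b - 1)(b + 3); at b=-1 this is -720, so b increases.
a converges to its nearest critical value 4 (a local min of the a-part); b converges to 1. The iterate converges to (4, 1).

(4, 1)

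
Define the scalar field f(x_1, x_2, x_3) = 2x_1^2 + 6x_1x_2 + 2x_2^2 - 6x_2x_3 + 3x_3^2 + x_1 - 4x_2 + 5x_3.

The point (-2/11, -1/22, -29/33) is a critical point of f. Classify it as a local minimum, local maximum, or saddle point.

saddle point

The Hessian is constant: H = [[4, 6, 0], [6, 4, -6], [0, -6, 6]].
Leading principal minors: Δ₁ = 4, Δ₂ = -20, Δ₃ = -264.
The minors fit neither the all-positive nor the alternating-sign pattern, so H is indefinite: a saddle point.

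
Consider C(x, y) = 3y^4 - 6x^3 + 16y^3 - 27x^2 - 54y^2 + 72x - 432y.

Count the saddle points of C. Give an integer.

3

C separates as a function of x plus a function of y, so ∇C=0 decouples.
∂C/∂x = -18(x - 1)(x + 4) = 0 at x ∈ {-4, 1}; ∂C/∂y = 12(y - 3)(y + 3)(y + 4) = 0 at y ∈ {-4, -3, 3}.
The Hessian is diagonal: diag(C_xx, C_yy). Second derivatives: C_xx(-4)=90, C_xx(1)=-90; C_yy(-4)=84, C_yy(-3)=-72, C_yy(3)=504.
Saddle points occur where the two diagonal entries have opposite signs: (-4, -3), (1, -4), (1, 3). Count: 3.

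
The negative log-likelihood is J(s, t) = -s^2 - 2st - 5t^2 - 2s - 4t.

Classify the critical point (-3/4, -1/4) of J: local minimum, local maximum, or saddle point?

The Hessian of J is constant: H = [[-2, -2], [-2, -10]].
det(H) = (-2)·(-10) − (-2)² = 16.
det(H) > 0 and tr(H) = -12 < 0, so H is negative definite and the point is a local maximum.

local maximum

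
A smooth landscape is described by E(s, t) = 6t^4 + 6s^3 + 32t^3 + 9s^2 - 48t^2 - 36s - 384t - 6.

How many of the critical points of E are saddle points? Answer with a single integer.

3

E separates as a function of s plus a function of t, so ∇E=0 decouples.
∂E/∂s = 18(s - 1)(s + 2) = 0 at s ∈ {-2, 1}; ∂E/∂t = 24(t - 2)(t + 2)(t + 4) = 0 at t ∈ {-4, -2, 2}.
The Hessian is diagonal: diag(E_ss, E_tt). Second derivatives: E_ss(-2)=-54, E_ss(1)=54; E_tt(-4)=288, E_tt(-2)=-192, E_tt(2)=576.
Saddle points occur where the two diagonal entries have opposite signs: (-2, -4), (-2, 2), (1, -2). Count: 3.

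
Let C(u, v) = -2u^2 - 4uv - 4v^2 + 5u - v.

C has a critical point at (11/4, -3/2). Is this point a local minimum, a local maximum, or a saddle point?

local maximum

The Hessian of C is constant: H = [[-4, -4], [-4, -8]].
det(H) = (-4)·(-8) − (-4)² = 16.
det(H) > 0 and tr(H) = -12 < 0, so H is negative definite and the point is a local maximum.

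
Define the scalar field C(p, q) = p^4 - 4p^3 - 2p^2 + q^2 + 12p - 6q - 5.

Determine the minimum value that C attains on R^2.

-23

C(p,q) separates as A(p) + B(q) − 5, so its minimum is min A + min B − 5.
A'(p) = 4(p - 3)(p - 1)(p + 1) vanishes at p ∈ {-1, 1, 3}; B'(q) = 2q - 6 vanishes at q ∈ {3}.
Local minima of A (where A''>0): A(-1)=-9, A(3)=-9. Local minima of B: B(3)=-9.
So the global minimum of C is A(-1) + B(3) − 5 = -9 − 9 − 5 = -23, attained at (-1, 3).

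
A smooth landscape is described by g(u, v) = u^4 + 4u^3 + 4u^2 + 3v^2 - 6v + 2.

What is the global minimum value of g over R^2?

-1

g(u,v) separates as P(u) + Q(v) + 2, so its minimum is min P + min Q + 2.
P'(u) = 4u(u + 1)(u + 2) vanishes at u ∈ {-2, -1, 0}; Q'(v) = 6v - 6 vanishes at v ∈ {1}.
Local minima of P (where P''>0): P(-2)=0, P(0)=0. Local minima of Q: Q(1)=-3.
So the global minimum of g is P(-2) + Q(1) + 2 = 0 − 3 + 2 = -1, attained at (-2, 1).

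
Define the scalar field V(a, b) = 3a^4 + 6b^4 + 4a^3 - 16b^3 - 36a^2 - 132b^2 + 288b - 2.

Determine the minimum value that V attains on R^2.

V(a,b) separates as P(a) + Q(b) − 2, so its minimum is min P + min Q − 2.
P'(a) = 12a(a - 2)(a + 3) vanishes at a ∈ {-3, 0, 2}; Q'(b) = 24(b - 4)(b - 1)(b + 3) vanishes at b ∈ {-3, 1, 4}.
Local minima of P (where P''>0): P(-3)=-189, P(2)=-64. Local minima of Q: Q(-3)=-1134, Q(4)=-448.
So the global minimum of V is P(-3) + Q(-3) − 2 = -189 − 1134 − 2 = -1325, attained at (-3, -3).

-1325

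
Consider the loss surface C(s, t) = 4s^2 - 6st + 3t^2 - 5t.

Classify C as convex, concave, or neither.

convex

C is quadratic, so its Hessian is the constant matrix H = [[8, -6], [-6, 6]].
det(H) = 12, tr(H) = 14.
det(H) > 0 and tr(H) > 0, so H is positive definite everywhere: convex.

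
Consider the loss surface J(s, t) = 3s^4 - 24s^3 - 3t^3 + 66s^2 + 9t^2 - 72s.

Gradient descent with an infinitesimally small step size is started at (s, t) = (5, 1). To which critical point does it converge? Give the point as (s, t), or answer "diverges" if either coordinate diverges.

(3, 0)

J is separable, so gradient descent decouples: s follows -∂J/∂s, t follows -∂J/∂t.
∂J/∂s = 12(s - 3)(s - 2)(s - 1); at s=5 this is 288, so s decreases.
∂J/∂t = -9t(t - 2); at t=1 this is 9, so t decreases.
s converges to its nearest critical value 3 (a local min of the s-part); t converges to 0. The iterate converges to (3, 0).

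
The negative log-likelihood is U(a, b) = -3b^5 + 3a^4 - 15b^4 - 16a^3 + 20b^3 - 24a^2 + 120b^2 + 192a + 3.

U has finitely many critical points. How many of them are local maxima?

2

U separates as a function of a plus a function of b, so ∇U=0 decouples.
∂U/∂a = 12(a - 4)(a - 2)(a + 2) = 0 at a ∈ {-2, 2, 4}; ∂U/∂b = -15b(b - 2)(b + 2)(b + 4) = 0 at b ∈ {-4, -2, 0, 2}.
The Hessian is diagonal: diag(U_aa, U_bb). Second derivatives: U_aa(-2)=288, U_aa(2)=-96, U_aa(4)=144; U_bb(-4)=720, U_bb(-2)=-240, U_bb(0)=240, U_bb(2)=-720.
Local maxima occur where both diagonal entries negative: (2, -2), (2, 2). Count: 2.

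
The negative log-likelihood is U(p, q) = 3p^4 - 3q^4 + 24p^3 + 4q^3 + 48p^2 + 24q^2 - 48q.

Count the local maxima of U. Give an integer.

2

U separates as a function of p plus a function of q, so ∇U=0 decouples.
∂U/∂p = 12p(p + 2)(p + 4) = 0 at p ∈ {-4, -2, 0}; ∂U/∂q = -12(q - 2)(q - 1)(q + 2) = 0 at q ∈ {-2, 1, 2}.
The Hessian is diagonal: diag(U_pp, U_qq). Second derivatives: U_pp(-4)=96, U_pp(-2)=-48, U_pp(0)=96; U_qq(-2)=-144, U_qq(1)=36, U_qq(2)=-48.
Local maxima occur where both diagonal entries negative: (-2, -2), (-2, 2). Count: 2.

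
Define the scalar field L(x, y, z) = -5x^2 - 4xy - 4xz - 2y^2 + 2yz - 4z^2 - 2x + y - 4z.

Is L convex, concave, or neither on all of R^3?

L is quadratic, so its Hessian is the constant matrix H = [[-10, -4, -4], [-4, -4, 2], [-4, 2, -8]].
Leading principal minors: -10, 24, -24.
Signs alternate −, +, − ⇒ H ≺ 0 ⇒ concave.

concave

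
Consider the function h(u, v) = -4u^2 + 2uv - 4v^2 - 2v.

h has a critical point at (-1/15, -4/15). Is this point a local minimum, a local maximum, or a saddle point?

local maximum

The Hessian of h is constant: H = [[-8, 2], [2, -8]].
det(H) = (-8)·(-8) − 2² = 60.
det(H) > 0 and tr(H) = -16 < 0, so H is negative definite and the point is a local maximum.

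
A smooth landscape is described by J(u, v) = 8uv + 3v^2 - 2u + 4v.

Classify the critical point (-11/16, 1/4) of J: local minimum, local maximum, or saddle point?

saddle point

The Hessian of J is constant: H = [[0, 8], [8, 6]].
det(H) = 0·6 − 8² = -64.
Since det(H) < 0, H is indefinite and the critical point is a saddle point.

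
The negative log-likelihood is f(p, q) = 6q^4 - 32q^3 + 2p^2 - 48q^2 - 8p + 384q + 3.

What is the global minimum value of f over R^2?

-613

f(p,q) separates as A(p) + B(q) + 3, so its minimum is min A + min B + 3.
A'(p) = 4p - 8 vanishes at p ∈ {2}; B'(q) = 24(q - 4)(q - 2)(q + 2) vanishes at q ∈ {-2, 2, 4}.
Local minima of A (where A''>0): A(2)=-8. Local minima of B: B(-2)=-608, B(4)=256.
So the global minimum of f is A(2) + B(-2) + 3 = -8 − 608 + 3 = -613, attained at (2, -2).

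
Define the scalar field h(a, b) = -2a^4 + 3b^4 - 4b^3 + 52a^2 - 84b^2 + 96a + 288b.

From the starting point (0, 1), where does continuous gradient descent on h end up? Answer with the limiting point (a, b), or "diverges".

h is separable, so gradient descent decouples: a follows -∂h/∂a, b follows -∂h/∂b.
∂h/∂a = -8(a - 4)(a + 1)(a + 3); at a=0 this is 96, so a decreases.
∂h/∂b = 12(b - 3)(b - 2)(b + 4); at b=1 this is 120, so b decreases.
a converges to its nearest critical value -1 (a local min of the a-part); b converges to -4. The iterate converges to (-1, -4).

(-1, -4)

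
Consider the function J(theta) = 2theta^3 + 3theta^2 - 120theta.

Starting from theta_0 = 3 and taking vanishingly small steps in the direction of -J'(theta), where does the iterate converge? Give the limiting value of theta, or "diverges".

J'(theta) = 6(theta - 4)(theta + 5), so J'(3) = -48.
Gradient descent moves in the -J' direction, i.e. theta is increasing.
The nearest critical point in that direction is theta = 4, where J'' = 54 > 0 (a local minimum). The iterate converges there.

4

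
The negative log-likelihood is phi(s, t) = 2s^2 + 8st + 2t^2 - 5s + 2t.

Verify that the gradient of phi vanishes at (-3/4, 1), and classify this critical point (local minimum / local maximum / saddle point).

∇phi = (4s + 8t - 5, 8s + 4t + 2); substituting (-3/4, 1) gives ∇phi = (0, 0), so (-3/4, 1) is indeed a critical point.
The Hessian of phi is constant: H = [[4, 8], [8, 4]].
det(H) = 4·4 − 8² = -48.
Since det(H) < 0, H is indefinite and the critical point is a saddle point.

saddle point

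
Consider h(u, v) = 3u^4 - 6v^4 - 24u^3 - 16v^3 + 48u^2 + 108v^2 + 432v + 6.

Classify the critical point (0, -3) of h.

saddle point

The mixed partial ∂²h/∂u∂v is 0, so the Hessian at any point is diag(h_uu, h_vv) = diag(12(3u^2 - 12u + 8), 24(-3v^2 - 4v + 9)).
At (0, -3): H = diag(96, -144).
The eigenvalues have opposite signs, so H is indefinite: a saddle point.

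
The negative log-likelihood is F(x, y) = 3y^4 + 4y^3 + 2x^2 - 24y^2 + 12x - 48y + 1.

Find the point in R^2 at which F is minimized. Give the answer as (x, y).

(-3, 2)

F(x,y) separates as P(x) + Q(y) + 1, so its minimum is min P + min Q + 1.
P'(x) = 4x + 12 vanishes at x ∈ {-3}; Q'(y) = 12(y - 2)(y + 1)(y + 2) vanishes at y ∈ {-2, -1, 2}.
Local minima of P (where P''>0): P(-3)=-18. Local minima of Q: Q(-2)=16, Q(2)=-112.
So the global minimum of F is P(-3) + Q(2) + 1 = -18 − 112 + 1 = -129, attained at (-3, 2).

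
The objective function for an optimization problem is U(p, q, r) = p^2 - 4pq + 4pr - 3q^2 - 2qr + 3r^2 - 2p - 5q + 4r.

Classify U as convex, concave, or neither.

U is quadratic, so its Hessian is the constant matrix H = [[2, -4, 4], [-4, -6, -2], [4, -2, 6]].
Leading principal minors: 2, -28, -16.
Neither pattern holds ⇒ H is indefinite ⇒ neither convex nor concave.

neither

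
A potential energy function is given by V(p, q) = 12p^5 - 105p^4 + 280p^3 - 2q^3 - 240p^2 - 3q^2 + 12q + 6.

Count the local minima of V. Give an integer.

V separates as a function of p plus a function of q, so ∇V=0 decouples.
∂V/∂p = 60p(p - 4)(p - 2)(p - 1) = 0 at p ∈ {0, 1, 2, 4}; ∂V/∂q = -6(q - 1)(q + 2) = 0 at q ∈ {-2, 1}.
The Hessian is diagonal: diag(V_pp, V_qq). Second derivatives: V_pp(0)=-480, V_pp(1)=180, V_pp(2)=-240, V_pp(4)=1440; V_qq(-2)=18, V_qq(1)=-18.
Local minima occur where both diagonal entries positive: (1, -2), (4, -2). Count: 2.

2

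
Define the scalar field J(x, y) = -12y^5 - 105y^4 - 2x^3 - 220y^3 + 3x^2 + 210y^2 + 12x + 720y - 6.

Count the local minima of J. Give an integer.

2

J separates as a function of x plus a function of y, so ∇J=0 decouples.
∂J/∂x = -6(x - 2)(x + 1) = 0 at x ∈ {-1, 2}; ∂J/∂y = -60(y - 1)(y + 1)(y + 3)(y + 4) = 0 at y ∈ {-4, -3, -1, 1}.
The Hessian is diagonal: diag(J_xx, J_yy). Second derivatives: J_xx(-1)=18, J_xx(2)=-18; J_yy(-4)=900, J_yy(-3)=-480, J_yy(-1)=720, J_yy(1)=-2400.
Local minima occur where both diagonal entries positive: (-1, -4), (-1, -1). Count: 2.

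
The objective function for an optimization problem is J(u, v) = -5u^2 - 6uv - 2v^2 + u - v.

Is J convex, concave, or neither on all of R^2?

concave

J is quadratic, so its Hessian is the constant matrix H = [[-10, -6], [-6, -4]].
det(H) = 4, tr(H) = -14.
det(H) > 0 and tr(H) < 0, so H is negative definite everywhere: concave.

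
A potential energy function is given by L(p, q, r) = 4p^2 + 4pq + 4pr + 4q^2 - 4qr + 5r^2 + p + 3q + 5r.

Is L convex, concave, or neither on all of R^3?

L is quadratic, so its Hessian is the constant matrix H = [[8, 4, 4], [4, 8, -4], [4, -4, 10]].
Leading principal minors: 8, 48, 96.
All positive ⇒ H ≻ 0 ⇒ convex.

convex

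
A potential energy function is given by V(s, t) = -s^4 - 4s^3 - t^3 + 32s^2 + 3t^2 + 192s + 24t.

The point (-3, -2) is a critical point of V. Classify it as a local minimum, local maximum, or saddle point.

The mixed partial ∂²V/∂s∂t is 0, so the Hessian at any point is diag(V_ss, V_tt) = diag(4(-3s^2 - 6s + 16), 6(-t + 1)).
At (-3, -2): H = diag(28, 18).
Both eigenvalues are positive, so H is positive definite: a local minimum.

local minimum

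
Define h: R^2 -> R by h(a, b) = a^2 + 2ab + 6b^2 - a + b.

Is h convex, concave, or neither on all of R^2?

h is quadratic, so its Hessian is the constant matrix H = [[2, 2], [2, 12]].
det(H) = 20, tr(H) = 14.
det(H) > 0 and tr(H) > 0, so H is positive definite everywhere: convex.

convex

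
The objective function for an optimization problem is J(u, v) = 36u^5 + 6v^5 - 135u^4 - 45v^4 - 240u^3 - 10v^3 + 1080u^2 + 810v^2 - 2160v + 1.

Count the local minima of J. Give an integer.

4

J separates as a function of u plus a function of v, so ∇J=0 decouples.
∂J/∂u = 180u(u - 3)(u - 2)(u + 2) = 0 at u ∈ {-2, 0, 2, 3}; ∂J/∂v = 30(v - 4)(v - 3)(v - 2)(v + 3) = 0 at v ∈ {-3, 2, 3, 4}.
The Hessian is diagonal: diag(J_uu, J_vv). Second derivatives: J_uu(-2)=-7200, J_uu(0)=2160, J_uu(2)=-1440, J_uu(3)=2700; J_vv(-3)=-6300, J_vv(2)=300, J_vv(3)=-180, J_vv(4)=420.
Local minima occur where both diagonal entries positive: (0, 2), (0, 4), (3, 2), (3, 4). Count: 4.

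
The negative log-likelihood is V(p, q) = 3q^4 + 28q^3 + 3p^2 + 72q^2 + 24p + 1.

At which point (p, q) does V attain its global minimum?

V(p,q) separates as A(p) + B(q) + 1, so its minimum is min A + min B + 1.
A'(p) = 6p + 24 vanishes at p ∈ {-4}; B'(q) = 12q(q + 3)(q + 4) vanishes at q ∈ {-4, -3, 0}.
Local minima of A (where A''>0): A(-4)=-48. Local minima of B: B(-4)=128, B(0)=0.
So the global minimum of V is A(-4) + B(0) + 1 = -48 + 0 + 1 = -47, attained at (-4, 0).

(-4, 0)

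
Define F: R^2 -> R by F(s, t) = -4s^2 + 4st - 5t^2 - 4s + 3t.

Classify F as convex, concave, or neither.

F is quadratic, so its Hessian is the constant matrix H = [[-8, 4], [4, -10]].
det(H) = 64, tr(H) = -18.
det(H) > 0 and tr(H) < 0, so H is negative definite everywhere: concave.

concave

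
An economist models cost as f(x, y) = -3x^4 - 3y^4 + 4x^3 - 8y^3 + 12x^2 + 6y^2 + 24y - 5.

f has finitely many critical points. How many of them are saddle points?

f separates as a function of x plus a function of y, so ∇f=0 decouples.
∂f/∂x = -12x(x - 2)(x + 1) = 0 at x ∈ {-1, 0, 2}; ∂f/∂y = -12(y - 1)(y + 1)(y + 2) = 0 at y ∈ {-2, -1, 1}.
The Hessian is diagonal: diag(f_xx, f_yy). Second derivatives: f_xx(-1)=-36, f_xx(0)=24, f_xx(2)=-72; f_yy(-2)=-36, f_yy(-1)=24, f_yy(1)=-72.
Saddle points occur where the two diagonal entries have opposite signs: (-1, -1), (0, -2), (0, 1), (2, -1). Count: 4.

4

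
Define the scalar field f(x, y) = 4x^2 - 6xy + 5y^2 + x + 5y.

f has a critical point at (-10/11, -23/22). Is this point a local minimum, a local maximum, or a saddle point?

local minimum

The Hessian of f is constant: H = [[8, -6], [-6, 10]].
det(H) = 8·10 − (-6)² = 44.
det(H) > 0 and tr(H) = 18 > 0, so H is positive definite and the point is a local minimum.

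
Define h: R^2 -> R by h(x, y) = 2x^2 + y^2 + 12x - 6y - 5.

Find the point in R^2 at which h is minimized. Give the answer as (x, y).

(-3, 3)

h(x,y) separates as P(x) + Q(y) − 5, so its minimum is min P + min Q − 5.
P'(x) = 4x + 12 vanishes at x ∈ {-3}; Q'(y) = 2y - 6 vanishes at y ∈ {3}.
Local minima of P (where P''>0): P(-3)=-18. Local minima of Q: Q(3)=-9.
So the global minimum of h is P(-3) + Q(3) − 5 = -18 − 9 − 5 = -32, attained at (-3, 3).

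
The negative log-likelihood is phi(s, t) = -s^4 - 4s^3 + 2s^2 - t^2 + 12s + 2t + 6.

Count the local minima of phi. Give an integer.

0

phi separates as a function of s plus a function of t, so ∇phi=0 decouples.
∂phi/∂s = -4(s - 1)(s + 1)(s + 3) = 0 at s ∈ {-3, -1, 1}; ∂phi/∂t = -2(t - 1) = 0 at t ∈ {1}.
The Hessian is diagonal: diag(phi_ss, phi_tt). Second derivatives: phi_ss(-3)=-32, phi_ss(-1)=16, phi_ss(1)=-32; phi_tt(1)=-2.
Local minima occur where both diagonal entries positive: none. Count: 0.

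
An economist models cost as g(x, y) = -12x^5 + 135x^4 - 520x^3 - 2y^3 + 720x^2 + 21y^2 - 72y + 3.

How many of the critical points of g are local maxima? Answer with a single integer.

2

g separates as a function of x plus a function of y, so ∇g=0 decouples.
∂g/∂x = -60x(x - 4)(x - 3)(x - 2) = 0 at x ∈ {0, 2, 3, 4}; ∂g/∂y = -6(y - 4)(y - 3) = 0 at y ∈ {3, 4}.
The Hessian is diagonal: diag(g_xx, g_yy). Second derivatives: g_xx(0)=1440, g_xx(2)=-240, g_xx(3)=180, g_xx(4)=-480; g_yy(3)=6, g_yy(4)=-6.
Local maxima occur where both diagonal entries negative: (2, 4), (4, 4). Count: 2.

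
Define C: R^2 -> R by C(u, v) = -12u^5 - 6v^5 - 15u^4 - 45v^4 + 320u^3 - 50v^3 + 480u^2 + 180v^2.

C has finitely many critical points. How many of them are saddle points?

C separates as a function of u plus a function of v, so ∇C=0 decouples.
∂C/∂u = -60u(u - 4)(u + 1)(u + 4) = 0 at u ∈ {-4, -1, 0, 4}; ∂C/∂v = -30v(v - 1)(v + 3)(v + 4) = 0 at v ∈ {-4, -3, 0, 1}.
The Hessian is diagonal: diag(C_uu, C_vv). Second derivatives: C_uu(-4)=5760, C_uu(-1)=-900, C_uu(0)=960, C_uu(4)=-9600; C_vv(-4)=600, C_vv(-3)=-360, C_vv(0)=360, C_vv(1)=-600.
Saddle points occur where the two diagonal entries have opposite signs: (-4, -3), (-4, 1), (-1, -4), (-1, 0), (0, -3), (0, 1), (4, -4), (4, 0). Count: 8.

8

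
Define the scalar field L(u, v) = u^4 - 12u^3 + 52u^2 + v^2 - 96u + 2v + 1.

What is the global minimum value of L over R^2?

L(u,v) separates as P(u) + Q(v) + 1, so its minimum is min P + min Q + 1.
P'(u) = 4(u - 4)(u - 3)(u - 2) vanishes at u ∈ {2, 3, 4}; Q'(v) = 2v + 2 vanishes at v ∈ {-1}.
Local minima of P (where P''>0): P(2)=-64, P(4)=-64. Local minima of Q: Q(-1)=-1.
So the global minimum of L is P(2) + Q(-1) + 1 = -64 − 1 + 1 = -64, attained at (2, -1).

-64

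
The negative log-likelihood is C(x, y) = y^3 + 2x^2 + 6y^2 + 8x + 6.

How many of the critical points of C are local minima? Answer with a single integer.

1

C separates as a function of x plus a function of y, so ∇C=0 decouples.
∂C/∂x = 4(x + 2) = 0 at x ∈ {-2}; ∂C/∂y = 3y(y + 4) = 0 at y ∈ {-4, 0}.
The Hessian is diagonal: diag(C_xx, C_yy). Second derivatives: C_xx(-2)=4; C_yy(-4)=-12, C_yy(0)=12.
Local minima occur where both diagonal entries positive: (-2, 0). Count: 1.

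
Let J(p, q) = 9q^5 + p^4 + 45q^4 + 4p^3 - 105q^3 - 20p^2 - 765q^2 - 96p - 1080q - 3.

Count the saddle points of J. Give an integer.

J separates as a function of p plus a function of q, so ∇J=0 decouples.
∂J/∂p = 4(p - 3)(p + 2)(p + 4) = 0 at p ∈ {-4, -2, 3}; ∂J/∂q = 45(q - 3)(q + 1)(q + 2)(q + 4) = 0 at q ∈ {-4, -2, -1, 3}.
The Hessian is diagonal: diag(J_pp, J_qq). Second derivatives: J_pp(-4)=56, J_pp(-2)=-40, J_pp(3)=140; J_qq(-4)=-1890, J_qq(-2)=450, J_qq(-1)=-540, J_qq(3)=6300.
Saddle points occur where the two diagonal entries have opposite signs: (-4, -4), (-4, -1), (-2, -2), (-2, 3), (3, -4), (3, -1). Count: 6.

6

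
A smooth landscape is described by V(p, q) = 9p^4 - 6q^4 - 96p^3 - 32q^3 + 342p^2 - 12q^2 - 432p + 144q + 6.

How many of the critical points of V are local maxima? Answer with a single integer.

2

V separates as a function of p plus a function of q, so ∇V=0 decouples.
∂V/∂p = 36(p - 4)(p - 3)(p - 1) = 0 at p ∈ {1, 3, 4}; ∂V/∂q = -24(q - 1)(q + 2)(q + 3) = 0 at q ∈ {-3, -2, 1}.
The Hessian is diagonal: diag(V_pp, V_qq). Second derivatives: V_pp(1)=216, V_pp(3)=-72, V_pp(4)=108; V_qq(-3)=-96, V_qq(-2)=72, V_qq(1)=-288.
Local maxima occur where both diagonal entries negative: (3, -3), (3, 1). Count: 2.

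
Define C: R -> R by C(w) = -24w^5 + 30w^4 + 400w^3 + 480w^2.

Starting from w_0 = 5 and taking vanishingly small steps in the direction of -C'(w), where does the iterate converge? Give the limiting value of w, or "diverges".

diverges

C'(w) = -120w(w - 4)(w + 1)(w + 2), so C'(5) = -25200.
Gradient descent moves in the -C' direction, i.e. w is increasing.
There is no critical point above w=5, and C' keeps the same sign, so the iterate runs off to +∞.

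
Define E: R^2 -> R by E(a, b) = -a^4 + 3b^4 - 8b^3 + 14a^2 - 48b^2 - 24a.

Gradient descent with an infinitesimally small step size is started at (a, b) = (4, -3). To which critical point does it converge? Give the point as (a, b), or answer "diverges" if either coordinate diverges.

E is separable, so gradient descent decouples: a follows -∂E/∂a, b follows -∂E/∂b.
∂E/∂a = -4(a - 2)(a - 1)(a + 3); at a=4 this is -168, so a increases.
∂E/∂b = 12b(b - 4)(b + 2); at b=-3 this is -252, so b increases.
The a-coordinate has no critical point in that direction and runs off to infinity.

diverges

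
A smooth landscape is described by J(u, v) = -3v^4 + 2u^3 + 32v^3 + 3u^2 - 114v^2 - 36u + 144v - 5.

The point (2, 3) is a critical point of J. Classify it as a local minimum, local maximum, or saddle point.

local minimum

The mixed partial ∂²J/∂u∂v is 0, so the Hessian at any point is diag(J_uu, J_vv) = diag(6(2u + 1), 12(-3v^2 + 16v - 19)).
At (2, 3): H = diag(30, 24).
Both eigenvalues are positive, so H is positive definite: a local minimum.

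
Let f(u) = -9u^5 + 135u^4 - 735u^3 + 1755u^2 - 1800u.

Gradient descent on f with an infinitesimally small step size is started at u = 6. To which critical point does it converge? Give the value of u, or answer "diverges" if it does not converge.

diverges

f'(u) = -45(u - 5)(u - 4)(u - 2)(u - 1), so f'(6) = -1800.
Gradient descent moves in the -f' direction, i.e. u is increasing.
There is no critical point above u=6, and f' keeps the same sign, so the iterate runs off to +∞.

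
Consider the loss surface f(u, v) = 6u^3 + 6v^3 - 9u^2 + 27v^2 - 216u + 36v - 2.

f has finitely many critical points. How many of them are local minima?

f separates as a function of u plus a function of v, so ∇f=0 decouples.
∂f/∂u = 18(u - 4)(u + 3) = 0 at u ∈ {-3, 4}; ∂f/∂v = 18(v + 1)(v + 2) = 0 at v ∈ {-2, -1}.
The Hessian is diagonal: diag(f_uu, f_vv). Second derivatives: f_uu(-3)=-126, f_uu(4)=126; f_vv(-2)=-18, f_vv(-1)=18.
Local minima occur where both diagonal entries positive: (4, -1). Count: 1.

1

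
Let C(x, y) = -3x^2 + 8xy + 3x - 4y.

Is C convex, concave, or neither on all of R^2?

neither

C is quadratic, so its Hessian is the constant matrix H = [[-6, 8], [8, 0]].
det(H) = -64, tr(H) = -6.
det(H) < 0, so H is indefinite: neither convex nor concave.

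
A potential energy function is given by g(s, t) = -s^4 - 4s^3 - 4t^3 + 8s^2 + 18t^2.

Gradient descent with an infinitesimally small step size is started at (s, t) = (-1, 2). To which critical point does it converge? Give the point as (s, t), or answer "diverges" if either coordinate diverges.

g is separable, so gradient descent decouples: s follows -∂g/∂s, t follows -∂g/∂t.
∂g/∂s = -4s(s - 1)(s + 4); at s=-1 this is -24, so s increases.
∂g/∂t = -12t(t - 3); at t=2 this is 24, so t decreases.
s converges to its nearest critical value 0 (a local min of the s-part); t converges to 0. The iterate converges to (0, 0).

(0, 0)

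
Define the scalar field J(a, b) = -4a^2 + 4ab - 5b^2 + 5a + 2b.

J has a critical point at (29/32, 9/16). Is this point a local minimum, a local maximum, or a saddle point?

local maximum

The Hessian of J is constant: H = [[-8, 4], [4, -10]].
det(H) = (-8)·(-10) − 4² = 64.
det(H) > 0 and tr(H) = -18 < 0, so H is negative definite and the point is a local maximum.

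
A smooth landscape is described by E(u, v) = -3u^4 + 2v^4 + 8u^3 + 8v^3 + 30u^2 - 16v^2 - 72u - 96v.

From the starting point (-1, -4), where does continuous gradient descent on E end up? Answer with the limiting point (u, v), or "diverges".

E is separable, so gradient descent decouples: u follows -∂E/∂u, v follows -∂E/∂v.
∂E/∂u = -12(u - 3)(u - 1)(u + 2); at u=-1 this is -96, so u increases.
∂E/∂v = 8(v - 2)(v + 2)(v + 3); at v=-4 this is -96, so v increases.
u converges to its nearest critical value 1 (a local min of the u-part); v converges to -3. The iterate converges to (1, -3).

(1, -3)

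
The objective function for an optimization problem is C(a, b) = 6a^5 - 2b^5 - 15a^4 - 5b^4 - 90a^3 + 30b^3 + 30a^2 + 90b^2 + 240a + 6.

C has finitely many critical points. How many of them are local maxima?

C separates as a function of a plus a function of b, so ∇C=0 decouples.
∂C/∂a = 30(a - 4)(a - 1)(a + 1)(a + 2) = 0 at a ∈ {-2, -1, 1, 4}; ∂C/∂b = -10b(b - 3)(b + 2)(b + 3) = 0 at b ∈ {-3, -2, 0, 3}.
The Hessian is diagonal: diag(C_aa, C_bb). Second derivatives: C_aa(-2)=-540, C_aa(-1)=300, C_aa(1)=-540, C_aa(4)=2700; C_bb(-3)=180, C_bb(-2)=-100, C_bb(0)=180, C_bb(3)=-900.
Local maxima occur where both diagonal entries negative: (-2, -2), (-2, 3), (1, -2), (1, 3). Count: 4.

4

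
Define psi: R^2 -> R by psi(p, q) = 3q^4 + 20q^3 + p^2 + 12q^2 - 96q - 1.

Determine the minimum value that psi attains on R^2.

-62

psi(p,q) separates as A(p) + B(q) − 1, so its minimum is min A + min B − 1.
A'(p) = 2p vanishes at p ∈ {0}; B'(q) = 12(q - 1)(q + 2)(q + 4) vanishes at q ∈ {-4, -2, 1}.
Local minima of A (where A''>0): A(0)=0. Local minima of B: B(-4)=64, B(1)=-61.
So the global minimum of psi is A(0) + B(1) − 1 = 0 − 61 − 1 = -62, attained at (0, 1).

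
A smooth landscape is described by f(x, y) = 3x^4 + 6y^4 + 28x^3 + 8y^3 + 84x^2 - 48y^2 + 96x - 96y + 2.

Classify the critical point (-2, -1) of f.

The mixed partial ∂²f/∂x∂y is 0, so the Hessian at any point is diag(f_xx, f_yy) = diag(12(3x^2 + 14x + 14), 24(3y^2 + 2y - 4)).
At (-2, -1): H = diag(-24, -72).
Both eigenvalues are negative, so H is negative definite: a local maximum.

local maximum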